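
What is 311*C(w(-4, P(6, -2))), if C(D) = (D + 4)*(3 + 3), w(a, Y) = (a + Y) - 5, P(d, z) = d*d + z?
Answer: 54114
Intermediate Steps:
P(d, z) = z + d**2 (P(d, z) = d**2 + z = z + d**2)
w(a, Y) = -5 + Y + a (w(a, Y) = (Y + a) - 5 = -5 + Y + a)
C(D) = 24 + 6*D (C(D) = (4 + D)*6 = 24 + 6*D)
311*C(w(-4, P(6, -2))) = 311*(24 + 6*(-5 + (-2 + 6**2) - 4)) = 311*(24 + 6*(-5 + (-2 + 36) - 4)) = 311*(24 + 6*(-5 + 34 - 4)) = 311*(24 + 6*25) = 311*(24 + 150) = 311*174 = 54114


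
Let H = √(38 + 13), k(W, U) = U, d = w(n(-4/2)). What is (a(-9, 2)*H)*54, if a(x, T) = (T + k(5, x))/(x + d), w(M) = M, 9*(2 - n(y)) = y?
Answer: 3402*√51/61 ≈ 398.28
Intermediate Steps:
n(y) = 2 - y/9
d = 20/9 (d = 2 - (-4)/(9*2) = 2 - ⅑*(-2) = 2 + 2/9 = 20/9 ≈ 2.2222)
H = √51 ≈ 7.1414
a(x, T) = (T + x)/(20/9 + x) (a(x, T) = (T + x)/(x + 20/9) = (T + x)/(20/9 + x))
(a(-9, 2)*H)*54 = ((9*(2 - 9)/(20 + 9*(-9)))*√51)*54 = ((9*(-7)/(20 - 81))*√51)*54 = ((9*(-7)/(-61))*√51)*54 = ((9*(-1/61)*(-7))*√51)*54 = (63*√51/61)*54 = 3402*√51/61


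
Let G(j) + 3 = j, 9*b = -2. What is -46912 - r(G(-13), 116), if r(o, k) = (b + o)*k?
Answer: -405272/9 ≈ -45030.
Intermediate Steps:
b = -2/9 (b = (1/9)*(-2) = -2/9 ≈ -0.22222)
G(j) = -3 + j
r(o, k) = k*(-2/9 + o) (r(o, k) = (-2/9 + o)*k = k*(-2/9 + o))
-46912 - r(G(-13), 116) = -46912 - 116*(-2 + 9*(-3 - 13))/9 = -46912 - 116*(-2 + 9*(-16))/9 = -46912 - 116*(-2 - 144)/9 = -46912 - 116*(-146)/9 = -46912 - 1*(-16936/9) = -46912 + 16936/9 = -405272/9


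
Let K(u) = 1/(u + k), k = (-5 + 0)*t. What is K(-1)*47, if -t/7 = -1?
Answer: -47/36 ≈ -1.3056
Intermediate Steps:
t = 7 (t = -7*(-1) = 7)
k = -35 (k = (-5 + 0)*7 = -5*7 = -35)
K(u) = 1/(-35 + u) (K(u) = 1/(u - 35) = 1/(-35 + u))
K(-1)*47 = 47/(-35 - 1) = 47/(-36) = -1/36*47 = -47/36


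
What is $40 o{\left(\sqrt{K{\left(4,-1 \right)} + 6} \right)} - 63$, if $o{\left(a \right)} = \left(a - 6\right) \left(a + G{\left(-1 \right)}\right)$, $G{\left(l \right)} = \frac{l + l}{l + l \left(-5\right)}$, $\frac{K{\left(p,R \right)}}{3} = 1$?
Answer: $-363$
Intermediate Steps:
$K{\left(p,R \right)} = 3$ ($K{\left(p,R \right)} = 3 \cdot 1 = 3$)
$G{\left(l \right)} = - \frac{1}{2}$ ($G{\left(l \right)} = \frac{2 l}{l - 5 l} = \frac{2 l}{\left(-4\right) l} = 2 l \left(- \frac{1}{4 l}\right) = - \frac{1}{2}$)
$o{\left(a \right)} = \left(-6 + a\right) \left(- \frac{1}{2} + a\right)$ ($o{\left(a \right)} = \left(a - 6\right) \left(a - \frac{1}{2}\right) = \left(-6 + a\right) \left(- \frac{1}{2} + a\right)$)
$40 o{\left(\sqrt{K{\left(4,-1 \right)} + 6} \right)} - 63 = 40 \left(3 + \left(\sqrt{3 + 6}\right)^{2} - \frac{13 \sqrt{3 + 6}}{2}\right) - 63 = 40 \left(3 + \left(\sqrt{9}\right)^{2} - \frac{13 \sqrt{9}}{2}\right) - 63 = 40 \left(3 + 3^{2} - \frac{39}{2}\right) - 63 = 40 \left(3 + 9 - \frac{39}{2}\right) - 63 = 40 \left(- \frac{15}{2}\right) - 63 = -300 - 63 = -363$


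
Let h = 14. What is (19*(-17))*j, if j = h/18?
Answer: -2261/9 ≈ -251.22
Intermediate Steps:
j = 7/9 (j = 14/18 = 14*(1/18) = 7/9 ≈ 0.77778)
(19*(-17))*j = (19*(-17))*(7/9) = -323*7/9 = -2261/9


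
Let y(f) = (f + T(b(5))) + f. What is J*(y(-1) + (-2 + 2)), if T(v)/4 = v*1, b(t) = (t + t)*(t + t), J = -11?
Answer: -4378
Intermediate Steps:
b(t) = 4*t² (b(t) = (2*t)*(2*t) = 4*t²)
T(v) = 4*v (T(v) = 4*(v*1) = 4*v)
y(f) = 400 + 2*f (y(f) = (f + 4*(4*5²)) + f = (f + 4*(4*25)) + f = (f + 4*100) + f = (f + 400) + f = (400 + f) + f = 400 + 2*f)
J*(y(-1) + (-2 + 2)) = -11*((400 + 2*(-1)) + (-2 + 2)) = -11*((400 - 2) + 0) = -11*(398 + 0) = -11*398 = -4378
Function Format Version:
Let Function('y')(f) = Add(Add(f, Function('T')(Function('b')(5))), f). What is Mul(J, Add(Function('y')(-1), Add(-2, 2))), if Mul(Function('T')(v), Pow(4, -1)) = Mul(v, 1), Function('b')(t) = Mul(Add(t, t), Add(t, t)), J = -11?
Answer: -4378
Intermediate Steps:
Function('b')(t) = Mul(4, Pow(t, 2)) (Function('b')(t) = Mul(Mul(2, t), Mul(2, t)) = Mul(4, Pow(t, 2)))
Function('T')(v) = Mul(4, v) (Function('T')(v) = Mul(4, Mul(v, 1)) = Mul(4, v))
Function('y')(f) = Add(400, Mul(2, f)) (Function('y')(f) = Add(Add(f, Mul(4, Mul(4, Pow(5, 2)))), f) = Add(Add(f, Mul(4, Mul(4, 25))), f) = Add(Add(f, Mul(4, 100)), f) = Add(Add(f, 400), f) = Add(Add(400, f), f) = Add(400, Mul(2, f)))
Mul(J, Add(Function('y')(-1), Add(-2, 2))) = Mul(-11, Add(Add(400, Mul(2, -1)), Add(-2, 2))) = Mul(-11, Add(Add(400, -2), 0)) = Mul(-11, Add(398, 0)) = Mul(-11, 398) = -4378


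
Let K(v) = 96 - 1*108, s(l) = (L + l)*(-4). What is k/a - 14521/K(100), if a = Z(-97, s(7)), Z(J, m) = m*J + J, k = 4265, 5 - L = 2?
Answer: 6109347/5044 ≈ 1211.2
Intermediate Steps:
L = 3 (L = 5 - 1*2 = 5 - 2 = 3)
s(l) = -12 - 4*l (s(l) = (3 + l)*(-4) = -12 - 4*l)
Z(J, m) = J + J*m (Z(J, m) = J*m + J = J + J*m)
a = 3783 (a = -97*(1 + (-12 - 4*7)) = -97*(1 + (-12 - 28)) = -97*(1 - 40) = -97*(-39) = 3783)
K(v) = -12 (K(v) = 96 - 108 = -12)
k/a - 14521/K(100) = 4265/3783 - 14521/(-12) = 4265*(1/3783) - 14521*(-1/12) = 4265/3783 + 14521/12 = 6109347/5044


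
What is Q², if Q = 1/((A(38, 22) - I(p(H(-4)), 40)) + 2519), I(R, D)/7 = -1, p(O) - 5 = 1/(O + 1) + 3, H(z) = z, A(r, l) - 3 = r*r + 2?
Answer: 1/15800625 ≈ 6.3289e-8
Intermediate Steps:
A(r, l) = 5 + r² (A(r, l) = 3 + (r*r + 2) = 3 + (r² + 2) = 3 + (2 + r²) = 5 + r²)
p(O) = 8 + 1/(1 + O) (p(O) = 5 + (1/(O + 1) + 3) = 5 + (1/(1 + O) + 3) = 5 + (3 + 1/(1 + O)) = 8 + 1/(1 + O))
I(R, D) = -7 (I(R, D) = 7*(-1) = -7)
Q = 1/3975 (Q = 1/(((5 + 38²) - 1*(-7)) + 2519) = 1/(((5 + 1444) + 7) + 2519) = 1/((1449 + 7) + 2519) = 1/(1456 + 2519) = 1/3975 ≈ 0.00025157)
Q² = (1/3975)² = 1/15800625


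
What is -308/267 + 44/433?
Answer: -121616/115611 ≈ -1.0519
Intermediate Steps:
-308/267 + 44/433 = -121616/115611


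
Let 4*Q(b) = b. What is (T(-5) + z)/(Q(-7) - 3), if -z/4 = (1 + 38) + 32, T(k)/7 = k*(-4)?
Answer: 576/19 ≈ 30.316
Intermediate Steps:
T(k) = -28*k (T(k) = 7*(k*(-4)) = 7*(-4*k) = -28*k)
Q(b) = b/4
z = -284 (z = -4*((1 + 38) + 32) = -4*(39 + 32) = -4*71 = -284)
(T(-5) + z)/(Q(-7) - 3) = (-28*(-5) - 284)/((¼)*(-7) - 3) = (140 - 284)/(-7/4 - 3) = -144/(-19/4) = -4/19*(-144) = 576/19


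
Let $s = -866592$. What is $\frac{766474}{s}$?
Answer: $- \frac{383237}{433296} \approx -0.88447$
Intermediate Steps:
$\frac{766474}{s} = \frac{766474}{-866592} = 766474 \left(- \frac{1}{866592}\right) = - \frac{383237}{433296}$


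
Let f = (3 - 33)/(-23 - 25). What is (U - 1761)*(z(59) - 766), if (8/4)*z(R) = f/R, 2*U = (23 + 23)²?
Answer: 508338597/944 ≈ 5.3849e+5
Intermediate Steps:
f = 5/8 (f = -30/(-48) = -30*(-1/48) = 5/8 ≈ 0.62500)
U = 1058 (U = (23 + 23)²/2 = (½)*46² = (½)*2116 = 1058)
z(R) = 5/(16*R) (z(R) = (5/(8*R))/2 = 5/(16*R))
(U - 1761)*(z(59) - 766) = (1058 - 1761)*((5/16)/59 - 766) = -703*((5/16)*(1/59) - 766) = -703*(5/944 - 766) = -703*(-723099/944) = 508338597/944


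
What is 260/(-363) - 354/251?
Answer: -193762/91113 ≈ -2.1266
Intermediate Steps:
260/(-363) - 354/251 = 260*(-1/363) - 354*1/251 = -260/363 - 354/251 = -193762/91113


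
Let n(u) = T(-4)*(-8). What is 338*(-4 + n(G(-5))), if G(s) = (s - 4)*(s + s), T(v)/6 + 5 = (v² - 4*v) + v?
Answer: -374504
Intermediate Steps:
T(v) = -30 - 18*v + 6*v² (T(v) = -30 + 6*((v² - 4*v) + v) = -30 + 6*(v² - 3*v) = -30 + (-18*v + 6*v²) = -30 - 18*v + 6*v²)
G(s) = 2*s*(-4 + s) (G(s) = (-4 + s)*(2*s) = 2*s*(-4 + s))
n(u) = -1104 (n(u) = (-30 - 18*(-4) + 6*(-4)²)*(-8) = (-30 + 72 + 6*16)*(-8) = (-30 + 72 + 96)*(-8) = 138*(-8) = -1104)
338*(-4 + n(G(-5))) = 338*(-4 - 1104) = 338*(-1108) = -374504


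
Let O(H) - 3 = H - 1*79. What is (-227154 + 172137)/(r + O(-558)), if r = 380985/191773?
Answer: 10550775141/121203097 ≈ 87.050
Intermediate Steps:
r = 380985/191773 (r = 380985*(1/191773) = 380985/191773 ≈ 1.9866)
O(H) = -76 + H (O(H) = 3 + (H - 1*79) = 3 + (H - 79) = 3 + (-79 + H) = -76 + H)
(-227154 + 172137)/(r + O(-558)) = (-227154 + 172137)/(380985/191773 + (-76 - 558)) = -55017/(380985/191773 - 634) = -55017/(-121203097/191773) = -55017*(-191773/121203097) = 10550775141/121203097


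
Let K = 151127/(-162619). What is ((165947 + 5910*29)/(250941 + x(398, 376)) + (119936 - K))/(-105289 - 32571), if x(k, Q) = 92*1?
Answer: -2448104195721233/2813911152983110 ≈ -0.87000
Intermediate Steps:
K = -151127/162619 (K = 151127*(-1/162619) = -151127/162619 ≈ -0.92933)
x(k, Q) = 92
((165947 + 5910*29)/(250941 + x(398, 376)) + (119936 - K))/(-105289 - 32571) = ((165947 + 5910*29)/(250941 + 92) + (119936 - 1*(-151127/162619)))/(-105289 - 32571) = ((165947 + 171390)/251033 + (119936 + 151127/162619))/(-137860) = (337337*(1/251033) + 19504023511/162619)*(-1/137860) = (337337/251033 + 19504023511/162619)*(-1/137860) = (4896208391442466/40822735427)*(-1/137860) = -2448104195721233/2813911152983110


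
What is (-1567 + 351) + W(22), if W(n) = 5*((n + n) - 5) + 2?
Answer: -1019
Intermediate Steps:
W(n) = -23 + 10*n (W(n) = 5*(2*n - 5) + 2 = 5*(-5 + 2*n) + 2 = (-25 + 10*n) + 2 = -23 + 10*n)
(-1567 + 351) + W(22) = (-1567 + 351) + (-23 + 10*22) = -1216 + (-23 + 220) = -1216 + 197 = -1019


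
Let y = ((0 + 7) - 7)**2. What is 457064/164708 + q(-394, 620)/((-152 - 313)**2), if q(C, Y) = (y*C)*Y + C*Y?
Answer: 94506118/57441915 ≈ 1.6452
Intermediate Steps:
y = 0 (y = (7 - 7)**2 = 0**2 = 0)
q(C, Y) = C*Y (q(C, Y) = (0*C)*Y + C*Y = 0*Y + C*Y = 0 + C*Y = C*Y)
457064/164708 + q(-394, 620)/((-152 - 313)**2) = 457064/164708 + (-394*620)/((-152 - 313)**2) = 457064*(1/164708) - 244280/((-465)**2) = 114266/41177 - 244280/216225 = 114266/41177 - 244280*1/216225 = 114266/41177 - 1576/1395 = 94506118/57441915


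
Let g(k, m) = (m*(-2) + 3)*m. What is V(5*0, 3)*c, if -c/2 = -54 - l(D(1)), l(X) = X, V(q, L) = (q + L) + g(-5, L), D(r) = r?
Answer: -660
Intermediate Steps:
g(k, m) = m*(3 - 2*m) (g(k, m) = (-2*m + 3)*m = (3 - 2*m)*m = m*(3 - 2*m))
V(q, L) = L + q + L*(3 - 2*L) (V(q, L) = (q + L) + L*(3 - 2*L) = (L + q) + L*(3 - 2*L) = L + q + L*(3 - 2*L))
c = 110 (c = -2*(-54 - 1*1) = -2*(-54 - 1) = -2*(-55) = 110)
V(5*0, 3)*c = (3 + 5*0 - 1*3*(-3 + 2*3))*110 = (3 + 0 - 1*3*(-3 + 6))*110 = (3 + 0 - 1*3*3)*110 = (3 + 0 - 9)*110 = -6*110 = -660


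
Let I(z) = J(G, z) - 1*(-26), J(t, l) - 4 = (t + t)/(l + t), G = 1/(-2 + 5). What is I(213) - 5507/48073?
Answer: 459786633/15383360 ≈ 29.889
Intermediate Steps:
G = ⅓ (G = 1/3 = ⅓ ≈ 0.33333)
J(t, l) = 4 + 2*t/(l + t) (J(t, l) = 4 + (t + t)/(l + t) = 4 + (2*t)/(l + t) = 4 + 2*t/(l + t))
I(z) = 26 + 2*(1 + 2*z)/(⅓ + z) (I(z) = 2*(2*z + 3*(⅓))/(z + ⅓) - 1*(-26) = 2*(2*z + 1)/(⅓ + z) + 26 = 2*(1 + 2*z)/(⅓ + z) + 26 = 26 + 2*(1 + 2*z)/(⅓ + z))
I(213) - 5507/48073 = 2*(16 + 45*213)/(1 + 3*213) - 5507/48073 = 2*(16 + 9585)/(1 + 639) - 5507/48073 = 2*9601/640 - 1*5507/48073 = 2*(1/640)*9601 - 5507/48073 = 9601/320 - 5507/48073 = 459786633/15383360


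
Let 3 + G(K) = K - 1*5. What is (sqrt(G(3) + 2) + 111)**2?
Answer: (111 + I*sqrt(3))**2 ≈ 12318.0 + 384.52*I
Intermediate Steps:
G(K) = -8 + K (G(K) = -3 + (K - 1*5) = -3 + (K - 5) = -3 + (-5 + K) = -8 + K)
(sqrt(G(3) + 2) + 111)**2 = (sqrt((-8 + 3) + 2) + 111)**2 = (sqrt(-5 + 2) + 111)**2 = (sqrt(-3) + 111)**2 = (I*sqrt(3) + 111)**2 = (111 + I*sqrt(3))**2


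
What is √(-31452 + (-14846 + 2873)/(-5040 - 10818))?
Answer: I*√878804271366/5286 ≈ 177.34*I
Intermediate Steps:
√(-31452 + (-14846 + 2873)/(-5040 - 10818)) = √(-31452 - 11973/(-15858)) = √(-31452 - 11973*(-1/15858)) = √(-31452 + 3991/5286) = √(-166251281/5286) = I*√878804271366/5286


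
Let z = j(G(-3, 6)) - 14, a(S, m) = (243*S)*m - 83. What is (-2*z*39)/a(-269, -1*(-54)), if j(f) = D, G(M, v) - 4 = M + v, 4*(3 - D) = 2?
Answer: -897/3529901 ≈ -0.00025411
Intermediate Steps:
D = 5/2 (D = 3 - ¼*2 = 3 - ½ = 5/2 ≈ 2.5000)
G(M, v) = 4 + M + v (G(M, v) = 4 + (M + v) = 4 + M + v)
j(f) = 5/2
a(S, m) = -83 + 243*S*m (a(S, m) = 243*S*m - 83 = -83 + 243*S*m)
z = -23/2 (z = 5/2 - 14 = -23/2 ≈ -11.500)
(-2*z*39)/a(-269, -1*(-54)) = (-2*(-23/2)*39)/(-83 + 243*(-269)*(-1*(-54))) = (23*39)/(-83 + 243*(-269)*54) = 897/(-83 - 3529818) = 897/(-3529901) = 897*(-1/3529901) = -897/3529901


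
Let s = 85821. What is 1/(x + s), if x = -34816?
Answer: 1/51005 ≈ 1.9606e-5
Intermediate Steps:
1/(x + s) = 1/(-34816 + 85821) = 1/51005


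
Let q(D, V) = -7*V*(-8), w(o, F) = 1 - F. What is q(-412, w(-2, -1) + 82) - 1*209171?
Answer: -204467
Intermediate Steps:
q(D, V) = 56*V
q(-412, w(-2, -1) + 82) - 1*209171 = 56*((1 - 1*(-1)) + 82) - 1*209171 = 56*((1 + 1) + 82) - 209171 = 56*(2 + 82) - 209171 = 56*84 - 209171 = 4704 - 209171 = -204467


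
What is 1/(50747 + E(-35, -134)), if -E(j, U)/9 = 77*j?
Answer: 1/75002 ≈ 1.3333e-5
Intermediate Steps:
E(j, U) = -693*j
1/(50747 + E(-35, -134)) = 1/(50747 - 693*(-35)) = 1/(50747 + 24255) = 1/75002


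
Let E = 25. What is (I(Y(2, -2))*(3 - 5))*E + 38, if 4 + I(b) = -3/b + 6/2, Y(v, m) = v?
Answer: 163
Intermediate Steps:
I(b) = -1 - 3/b (I(b) = -4 + (-3/b + 6/2) = -4 + (-3/b + 6*(½)) = -4 + (-3/b + 3) = -4 + (3 - 3/b) = -1 - 3/b)
(I(Y(2, -2))*(3 - 5))*E + 38 = (((-3 - 1*2)/2)*(3 - 5))*25 + 38 = (((-3 - 2)/2)*(-2))*25 + 38 = (((½)*(-5))*(-2))*25 + 38 = -5/2*(-2)*25 + 38 = 5*25 + 38 = 125 + 38 = 163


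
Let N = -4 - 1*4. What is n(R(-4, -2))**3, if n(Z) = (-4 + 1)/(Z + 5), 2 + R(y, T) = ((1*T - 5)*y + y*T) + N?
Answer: -27/29791 ≈ -0.00090631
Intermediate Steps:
N = -8 (N = -4 - 4 = -8)
R(y, T) = -10 + T*y + y*(-5 + T) (R(y, T) = -2 + (((1*T - 5)*y + y*T) - 8) = -2 + (((T - 5)*y + T*y) - 8) = -2 + (((-5 + T)*y + T*y) - 8) = -2 + ((y*(-5 + T) + T*y) - 8) = -2 + ((T*y + y*(-5 + T)) - 8) = -2 + (-8 + T*y + y*(-5 + T)) = -10 + T*y + y*(-5 + T))
n(Z) = -3/(5 + Z)
n(R(-4, -2))**3 = (-3/(5 + (-10 - 5*(-4) + 2*(-2)*(-4))))**3 = (-3/(5 + (-10 + 20 + 16)))**3 = (-3/(5 + 26))**3 = (-3/31)**3 = -27/29791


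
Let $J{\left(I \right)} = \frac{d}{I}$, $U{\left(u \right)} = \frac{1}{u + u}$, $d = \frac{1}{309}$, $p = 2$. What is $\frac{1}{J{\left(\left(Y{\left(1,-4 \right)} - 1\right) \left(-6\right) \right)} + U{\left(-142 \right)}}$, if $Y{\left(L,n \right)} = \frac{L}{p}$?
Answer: $- \frac{263268}{643} \approx -409.44$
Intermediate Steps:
$d = \frac{1}{309} \approx 0.0032362$
$Y{\left(L,n \right)} = \frac{L}{2}$
$U{\left(u \right)} = \frac{1}{2 u}$
$J{\left(I \right)} = \frac{1}{309 I}$
$\frac{1}{J{\left(\left(Y{\left(1,-4 \right)} - 1\right) \left(-6\right) \right)} + U{\left(-142 \right)}} = \frac{1}{\frac{1}{309 \left(\frac{1}{2} \cdot 1 - 1\right) \left(-6\right)} + \frac{1}{2 \left(-142\right)}} = \frac{1}{\frac{1}{309 \left(\frac{1}{2} - 1\right) \left(-6\right)} + \frac{1}{2} \left(- \frac{1}{142}\right)} = \frac{1}{\frac{1}{309 \left(\left(- \frac{1}{2}\right) \left(-6\right)\right)} - \frac{1}{284}} = \frac{1}{\frac{1}{309 \cdot 3} - \frac{1}{284}} = \frac{1}{\frac{1}{309} \cdot \frac{1}{3} - \frac{1}{284}} = \frac{1}{\frac{1}{927} - \frac{1}{284}} = \frac{1}{- \frac{643}{263268}} = - \frac{263268}{643}$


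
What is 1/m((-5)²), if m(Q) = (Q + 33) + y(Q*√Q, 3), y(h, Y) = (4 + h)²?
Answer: 1/16699 ≈ 5.9884e-5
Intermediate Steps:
m(Q) = 33 + Q + (4 + Q^(3/2))² (m(Q) = (Q + 33) + (4 + Q*√Q)² = (33 + Q) + (4 + Q^(3/2))² = 33 + Q + (4 + Q^(3/2))²)
1/m((-5)²) = 1/(33 + (-5)² + (4 + ((-5)²)^(3/2))²) = 1/(33 + 25 + (4 + 25^(3/2))²) = 1/(33 + 25 + (4 + 125)²) = 1/(33 + 25 + 129²) = 1/(33 + 25 + 16641) = 1/16699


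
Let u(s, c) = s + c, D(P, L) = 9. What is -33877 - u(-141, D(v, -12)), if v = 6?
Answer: -33745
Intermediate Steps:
u(s, c) = c + s
-33877 - u(-141, D(v, -12)) = -33877 - (9 - 141) = -33877 - 1*(-132) = -33877 + 132 = -33745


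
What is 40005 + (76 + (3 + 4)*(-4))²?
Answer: 42309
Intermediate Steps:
40005 + (76 + (3 + 4)*(-4))² = 40005 + (76 + 7*(-4))² = 40005 + (76 - 28)² = 40005 + 48² = 40005 + 2304 = 42309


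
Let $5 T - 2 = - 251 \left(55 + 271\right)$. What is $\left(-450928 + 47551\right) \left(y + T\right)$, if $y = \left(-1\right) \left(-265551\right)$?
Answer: $- \frac{502579908987}{5} \approx -1.0052 \cdot 10^{11}$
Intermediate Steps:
$T = - \frac{81824}{5}$ ($T = \frac{2}{5} + \frac{\left(-251\right) \left(55 + 271\right)}{5} = \frac{2}{5} + \frac{\left(-251\right) 326}{5} = \frac{2}{5} + \frac{1}{5} \left(-81826\right) = \frac{2}{5} - \frac{81826}{5} = - \frac{81824}{5} \approx -16365.0$)
$y = 265551$
$\left(-450928 + 47551\right) \left(y + T\right) = \left(-450928 + 47551\right) \left(265551 - \frac{81824}{5}\right) = \left(-403377\right) \frac{1245931}{5} = - \frac{502579908987}{5}$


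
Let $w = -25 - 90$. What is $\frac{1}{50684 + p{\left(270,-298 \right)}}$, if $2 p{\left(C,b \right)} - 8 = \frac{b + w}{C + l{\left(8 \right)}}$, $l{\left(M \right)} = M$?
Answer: $\frac{556}{28182115} \approx 1.9729 \cdot 10^{-5}$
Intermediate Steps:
$w = -115$ ($w = -25 - 90 = -115$)
$p{\left(C,b \right)} = 4 + \frac{-115 + b}{2 \left(8 + C\right)}$ ($p{\left(C,b \right)} = 4 + \frac{\left(b - 115\right) \frac{1}{C + 8}}{2} = 4 + \frac{\left(-115 + b\right) \frac{1}{8 + C}}{2} = 4 + \frac{\frac{1}{8 + C} \left(-115 + b\right)}{2} = 4 + \frac{-115 + b}{2 \left(8 + C\right)}$)
$\frac{1}{50684 + p{\left(270,-298 \right)}} = \frac{1}{50684 + \frac{-51 - 298 + 8 \cdot 270}{2 \left(8 + 270\right)}} = \frac{1}{50684 + \frac{-51 - 298 + 2160}{2 \cdot 278}} = \frac{1}{50684 + \frac{1}{2} \cdot \frac{1}{278} \cdot 1811} = \frac{1}{50684 + \frac{1811}{556}} = \frac{1}{\frac{28182115}{556}} = \frac{556}{28182115}$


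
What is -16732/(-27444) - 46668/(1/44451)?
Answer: -14232727813565/6861 ≈ -2.0744e+9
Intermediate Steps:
-16732/(-27444) - 46668/(1/44451) = -16732*(-1/27444) - 46668/1/44451 = 4183/6861 - 46668*44451 = 4183/6861 - 2074439268 = -14232727813565/6861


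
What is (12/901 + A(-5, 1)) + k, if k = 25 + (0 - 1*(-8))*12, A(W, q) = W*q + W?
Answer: 100023/901 ≈ 111.01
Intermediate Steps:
A(W, q) = W + W*q
k = 121 (k = 25 + (0 + 8)*12 = 25 + 8*12 = 25 + 96 = 121)
(12/901 + A(-5, 1)) + k = (12/901 - 5*(1 + 1)) + 121 = (12*(1/901) - 5*2) + 121 = (12/901 - 10) + 121 = -8998/901 + 121 = 100023/901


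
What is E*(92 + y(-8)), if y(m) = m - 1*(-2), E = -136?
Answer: -11696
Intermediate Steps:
y(m) = 2 + m (y(m) = m + 2 = 2 + m)
E*(92 + y(-8)) = -136*(92 + (2 - 8)) = -136*(92 - 6) = -136*86 = -11696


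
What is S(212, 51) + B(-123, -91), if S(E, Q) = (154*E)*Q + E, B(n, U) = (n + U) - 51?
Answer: 1664995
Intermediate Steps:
B(n, U) = -51 + U + n (B(n, U) = (U + n) - 51 = -51 + U + n)
S(E, Q) = E + 154*E*Q (S(E, Q) = 154*E*Q + E = E + 154*E*Q)
S(212, 51) + B(-123, -91) = 212*(1 + 154*51) + (-51 - 91 - 123) = 212*(1 + 7854) - 265 = 212*7855 - 265 = 1665260 - 265 = 1664995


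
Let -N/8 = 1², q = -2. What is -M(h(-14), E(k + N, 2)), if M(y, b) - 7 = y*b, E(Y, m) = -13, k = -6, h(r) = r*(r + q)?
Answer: 2905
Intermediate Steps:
h(r) = r*(-2 + r) (h(r) = r*(r - 2) = r*(-2 + r))
N = -8 (N = -8*1² = -8*1 = -8)
M(y, b) = 7 + b*y (M(y, b) = 7 + y*b = 7 + b*y)
-M(h(-14), E(k + N, 2)) = -(7 - (-182)*(-2 - 14)) = -(7 - (-182)*(-16)) = -(7 - 13*224) = -(7 - 2912) = -1*(-2905) = 2905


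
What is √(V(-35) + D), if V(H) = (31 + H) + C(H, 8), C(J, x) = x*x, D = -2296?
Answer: 2*I*√559 ≈ 47.286*I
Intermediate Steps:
C(J, x) = x²
V(H) = 95 + H (V(H) = (31 + H) + 8² = (31 + H) + 64 = 95 + H)
√(V(-35) + D) = √((95 - 35) - 2296) = √(60 - 2296) = √(-2236) = 2*I*√559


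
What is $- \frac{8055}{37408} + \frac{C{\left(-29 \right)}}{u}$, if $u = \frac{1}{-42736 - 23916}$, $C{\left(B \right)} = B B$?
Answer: $- \frac{2096880459511}{37408} \approx -5.6054 \cdot 10^{7}$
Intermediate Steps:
$C{\left(B \right)} = B^{2}$
$u = - \frac{1}{66652}$ ($u = \frac{1}{-66652} = - \frac{1}{66652} \approx -1.5003 \cdot 10^{-5}$)
$- \frac{8055}{37408} + \frac{C{\left(-29 \right)}}{u} = - \frac{8055}{37408} + \frac{\left(-29\right)^{2}}{- \frac{1}{66652}} = \left(-8055\right) \frac{1}{37408} + 841 \left(-66652\right) = - \frac{8055}{37408} - 56054332 = - \frac{2096880459511}{37408}$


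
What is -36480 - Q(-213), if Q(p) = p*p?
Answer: -81849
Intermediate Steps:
Q(p) = p**2
-36480 - Q(-213) = -36480 - 1*(-213)**2 = -36480 - 1*45369 = -36480 - 45369 = -81849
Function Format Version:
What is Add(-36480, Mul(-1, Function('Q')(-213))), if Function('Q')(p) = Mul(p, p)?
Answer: -81849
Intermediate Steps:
Function('Q')(p) = Pow(p, 2)
Add(-36480, Mul(-1, Function('Q')(-213))) = Add(-36480, Mul(-1, Pow(-213, 2))) = Add(-36480, Mul(-1, 45369)) = Add(-36480, -45369) = -81849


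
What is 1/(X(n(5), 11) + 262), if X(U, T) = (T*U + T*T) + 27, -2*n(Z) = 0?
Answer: 1/410 ≈ 0.0024390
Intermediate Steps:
n(Z) = 0 (n(Z) = -½*0 = 0)
X(U, T) = 27 + T² + T*U (X(U, T) = (T*U + T²) + 27 = (T² + T*U) + 27 = 27 + T² + T*U)
1/(X(n(5), 11) + 262) = 1/((27 + 11² + 11*0) + 262) = 1/((27 + 121 + 0) + 262) = 1/(148 + 262) = 1/410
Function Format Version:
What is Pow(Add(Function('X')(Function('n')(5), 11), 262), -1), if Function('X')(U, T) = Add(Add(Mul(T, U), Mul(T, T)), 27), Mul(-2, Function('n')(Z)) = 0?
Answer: Rational(1, 410) ≈ 0.0024390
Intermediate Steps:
Function('n')(Z) = 0 (Function('n')(Z) = Mul(Rational(-1, 2), 0) = 0)
Function('X')(U, T) = Add(27, Pow(T, 2), Mul(T, U)) (Function('X')(U, T) = Add(Add(Mul(T, U), Pow(T, 2)), 27) = Add(Add(Pow(T, 2), Mul(T, U)), 27) = Add(27, Pow(T, 2), Mul(T, U)))
Pow(Add(Function('X')(Function('n')(5), 11), 262), -1) = Pow(Add(Add(27, Pow(11, 2), Mul(11, 0)), 262), -1) = Pow(Add(Add(27, 121, 0), 262), -1) = Pow(Add(148, 262), -1) = Pow(410, -1) = Rational(1, 410)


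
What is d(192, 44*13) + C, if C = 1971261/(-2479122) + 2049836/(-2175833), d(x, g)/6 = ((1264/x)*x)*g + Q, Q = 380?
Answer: 2601377178055445547/599350606514 ≈ 4.3403e+6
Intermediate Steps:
d(x, g) = 2280 + 7584*g (d(x, g) = 6*(((1264/x)*x)*g + 380) = 6*(1264*g + 380) = 6*(380 + 1264*g) = 2280 + 7584*g)
C = -1041214251045/599350606514 (C = 1971261*(-1/2479122) + 2049836*(-1/2175833) = -219029/275458 - 2049836/2175833 = -1041214251045/599350606514 ≈ -1.7372)
d(192, 44*13) + C = (2280 + 7584*(44*13)) - 1041214251045/599350606514 = (2280 + 7584*572) - 1041214251045/599350606514 = (2280 + 4338048) - 1041214251045/599350606514 = 4340328 - 1041214251045/599350606514 = 2601377178055445547/599350606514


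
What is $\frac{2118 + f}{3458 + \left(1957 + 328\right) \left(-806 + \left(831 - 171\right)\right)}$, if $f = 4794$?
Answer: $- \frac{864}{41269} \approx -0.020936$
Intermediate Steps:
$\frac{2118 + f}{3458 + \left(1957 + 328\right) \left(-806 + \left(831 - 171\right)\right)} = \frac{2118 + 4794}{3458 + \left(1957 + 328\right) \left(-806 + \left(831 - 171\right)\right)} = \frac{6912}{3458 + 2285 \left(-806 + \left(831 - 171\right)\right)} = \frac{6912}{3458 + 2285 \left(-806 + 660\right)} = \frac{6912}{3458 + 2285 \left(-146\right)} = \frac{6912}{3458 - 333610} = \frac{6912}{-330152} = 6912 \left(- \frac{1}{330152}\right) = - \frac{864}{41269}$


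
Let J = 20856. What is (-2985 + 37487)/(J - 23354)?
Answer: -17251/1249 ≈ -13.812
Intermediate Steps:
(-2985 + 37487)/(J - 23354) = (-2985 + 37487)/(20856 - 23354) = 34502/(-2498) = 34502*(-1/2498) = -17251/1249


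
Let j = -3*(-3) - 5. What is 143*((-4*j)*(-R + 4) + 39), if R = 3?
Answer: 3289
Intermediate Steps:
j = 4 (j = 9 - 5 = 4)
143*((-4*j)*(-R + 4) + 39) = 143*((-4*4)*(-1*3 + 4) + 39) = 143*(-16*(-3 + 4) + 39) = 143*(-16*1 + 39) = 143*(-16 + 39) = 143*23 = 3289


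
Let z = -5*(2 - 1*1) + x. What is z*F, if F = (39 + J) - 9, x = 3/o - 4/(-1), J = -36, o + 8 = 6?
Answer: 15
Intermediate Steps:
o = -2 (o = -8 + 6 = -2)
x = 5/2 (x = 3/(-2) - 4/(-1) = 3*(-½) - 4*(-1) = -3/2 + 4 = 5/2 ≈ 2.5000)
F = -6 (F = (39 - 36) - 9 = 3 - 9 = -6)
z = -5/2 (z = -5*(2 - 1*1) + 5/2 = -5*(2 - 1) + 5/2 = -5*1 + 5/2 = -5 + 5/2 = -5/2 ≈ -2.5000)
z*F = -5/2*(-6) = 15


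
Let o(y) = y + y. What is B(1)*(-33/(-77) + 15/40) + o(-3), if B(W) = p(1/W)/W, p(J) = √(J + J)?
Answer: -6 + 45*√2/56 ≈ -4.8636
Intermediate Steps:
o(y) = 2*y
p(J) = √2*√J (p(J) = √(2*J) = √2*√J)
B(W) = √2*√(1/W)/W (B(W) = (√2*√(1/W))/W = √2*√(1/W)/W)
B(1)*(-33/(-77) + 15/40) + o(-3) = (√2*√(1/1)/1)*(-33/(-77) + 15/40) + 2*(-3) = (√2*1*√1)*(-33*(-1/77) + 15*(1/40)) - 6 = (√2*1*1)*(3/7 + 3/8) - 6 = √2*(45/56) - 6 = 45*√2/56 - 6 = -6 + 45*√2/56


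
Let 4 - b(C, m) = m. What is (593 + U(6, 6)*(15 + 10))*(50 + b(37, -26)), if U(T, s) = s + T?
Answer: 71440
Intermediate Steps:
b(C, m) = 4 - m
U(T, s) = T + s
(593 + U(6, 6)*(15 + 10))*(50 + b(37, -26)) = (593 + (6 + 6)*(15 + 10))*(50 + (4 - 1*(-26))) = (593 + 12*25)*(50 + (4 + 26)) = (593 + 300)*(50 + 30) = 893*80 = 71440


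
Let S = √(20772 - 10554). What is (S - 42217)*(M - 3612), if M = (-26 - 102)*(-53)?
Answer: -133912324 + 3172*√10218 ≈ -1.3359e+8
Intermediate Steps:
M = 6784 (M = -128*(-53) = 6784)
S = √10218 ≈ 101.08
(S - 42217)*(M - 3612) = (√10218 - 42217)*(6784 - 3612) = (-42217 + √10218)*3172 = -133912324 + 3172*√10218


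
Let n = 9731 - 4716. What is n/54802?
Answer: 5015/54802 ≈ 0.091511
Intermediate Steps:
n = 5015
n/54802 = 5015/54802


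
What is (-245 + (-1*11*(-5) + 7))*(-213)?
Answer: 38979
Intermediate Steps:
(-245 + (-1*11*(-5) + 7))*(-213) = (-245 + (-11*(-5) + 7))*(-213) = (-245 + (55 + 7))*(-213) = (-245 + 62)*(-213) = -183*(-213) = 38979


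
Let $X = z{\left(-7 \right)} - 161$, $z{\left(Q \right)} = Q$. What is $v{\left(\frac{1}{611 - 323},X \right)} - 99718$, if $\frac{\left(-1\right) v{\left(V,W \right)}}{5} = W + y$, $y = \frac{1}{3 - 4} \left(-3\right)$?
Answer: $-98893$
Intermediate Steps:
$y = 3$ ($y = \frac{1}{-1} \left(-3\right) = \left(-1\right) \left(-3\right) = 3$)
$X = -168$ ($X = -7 - 161 = -168$)
$v{\left(V,W \right)} = -15 - 5 W$ ($v{\left(V,W \right)} = - 5 \left(W + 3\right) = - 5 \left(3 + W\right) = -15 - 5 W$)
$v{\left(\frac{1}{611 - 323},X \right)} - 99718 = \left(-15 - -840\right) - 99718 = \left(-15 + 840\right) - 99718 = 825 - 99718 = -98893$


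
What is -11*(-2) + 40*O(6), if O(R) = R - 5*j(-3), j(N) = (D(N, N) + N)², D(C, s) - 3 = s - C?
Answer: 262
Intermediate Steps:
D(C, s) = 3 + s - C (D(C, s) = 3 + (s - C) = 3 + s - C)
j(N) = (3 + N)² (j(N) = ((3 + N - N) + N)² = (3 + N)²)
O(R) = R (O(R) = R - 5*(3 - 3)² = R - 5*0² = R - 5*0 = R + 0 = R)
-11*(-2) + 40*O(6) = -11*(-2) + 40*6 = 22 + 240 = 262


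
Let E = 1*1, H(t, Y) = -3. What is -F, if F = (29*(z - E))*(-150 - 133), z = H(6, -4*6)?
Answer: -32828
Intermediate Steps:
E = 1
z = -3
F = 32828 (F = (29*(-3 - 1*1))*(-150 - 133) = (29*(-3 - 1))*(-283) = (29*(-4))*(-283) = -116*(-283) = 32828)
-F = -1*32828 = -32828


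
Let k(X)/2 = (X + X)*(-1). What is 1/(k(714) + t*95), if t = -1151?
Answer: -1/112201 ≈ -8.9126e-6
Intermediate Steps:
k(X) = -4*X (k(X) = 2*((X + X)*(-1)) = 2*((2*X)*(-1)) = 2*(-2*X) = -4*X)
1/(k(714) + t*95) = 1/(-4*714 - 1151*95) = 1/(-2856 - 109345) = 1/(-112201) = -1/112201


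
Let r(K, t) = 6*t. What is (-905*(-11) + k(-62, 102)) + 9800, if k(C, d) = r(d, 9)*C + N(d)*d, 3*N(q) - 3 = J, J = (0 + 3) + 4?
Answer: 16747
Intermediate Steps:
J = 7 (J = 3 + 4 = 7)
N(q) = 10/3 (N(q) = 1 + (⅓)*7 = 1 + 7/3 = 10/3)
k(C, d) = 54*C + 10*d/3 (k(C, d) = (6*9)*C + 10*d/3 = 54*C + 10*d/3)
(-905*(-11) + k(-62, 102)) + 9800 = (-905*(-11) + (54*(-62) + (10/3)*102)) + 9800 = (9955 + (-3348 + 340)) + 9800 = (9955 - 3008) + 9800 = 6947 + 9800 = 16747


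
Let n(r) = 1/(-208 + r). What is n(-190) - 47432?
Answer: -18877937/398 ≈ -47432.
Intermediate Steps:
n(-190) - 47432 = 1/(-208 - 190) - 47432 = 1/(-398) - 47432 = -1/398 - 47432 = -18877937/398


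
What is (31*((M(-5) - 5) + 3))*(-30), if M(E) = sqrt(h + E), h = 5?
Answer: 1860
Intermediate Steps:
M(E) = sqrt(5 + E)
(31*((M(-5) - 5) + 3))*(-30) = (31*((sqrt(5 - 5) - 5) + 3))*(-30) = (31*((sqrt(0) - 5) + 3))*(-30) = (31*((0 - 5) + 3))*(-30) = (31*(-5 + 3))*(-30) = (31*(-2))*(-30) = -62*(-30) = 1860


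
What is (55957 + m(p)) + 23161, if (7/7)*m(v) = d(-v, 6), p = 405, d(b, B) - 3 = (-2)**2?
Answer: 79125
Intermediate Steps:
d(b, B) = 7 (d(b, B) = 3 + (-2)**2 = 3 + 4 = 7)
m(v) = 7
(55957 + m(p)) + 23161 = (55957 + 7) + 23161 = 55964 + 23161 = 79125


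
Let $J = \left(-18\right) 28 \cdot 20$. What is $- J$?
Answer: $10080$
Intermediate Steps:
$J = -10080$ ($J = \left(-504\right) 20 = -10080$)
$- J = \left(-1\right) \left(-10080\right) = 10080$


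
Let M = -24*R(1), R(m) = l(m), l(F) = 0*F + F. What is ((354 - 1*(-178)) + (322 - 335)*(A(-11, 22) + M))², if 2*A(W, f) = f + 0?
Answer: 491401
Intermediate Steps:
l(F) = F (l(F) = 0 + F = F)
R(m) = m
A(W, f) = f/2 (A(W, f) = (f + 0)/2 = f/2)
M = -24 (M = -24*1 = -24)
((354 - 1*(-178)) + (322 - 335)*(A(-11, 22) + M))² = ((354 - 1*(-178)) + (322 - 335)*((½)*22 - 24))² = ((354 + 178) - 13*(11 - 24))² = (532 - 13*(-13))² = (532 + 169)² = 701² = 491401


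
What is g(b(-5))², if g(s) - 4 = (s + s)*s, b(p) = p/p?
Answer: 36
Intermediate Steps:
b(p) = 1
g(s) = 4 + 2*s² (g(s) = 4 + (s + s)*s = 4 + (2*s)*s = 4 + 2*s²)
g(b(-5))² = (4 + 2*1²)² = (4 + 2*1)² = (4 + 2)² = 6² = 36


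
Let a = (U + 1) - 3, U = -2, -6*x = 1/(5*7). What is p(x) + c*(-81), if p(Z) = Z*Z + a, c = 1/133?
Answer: -3861881/837900 ≈ -4.6090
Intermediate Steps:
x = -1/210 (x = -1/(6*5*7) = -1/(30*7) = -1/6*1/35 = -1/210 ≈ -0.0047619)
c = 1/133 ≈ 0.0075188
a = -4 (a = (-2 + 1) - 3 = -1 - 3 = -4)
p(Z) = -4 + Z**2 (p(Z) = Z*Z - 4 = Z**2 - 4 = -4 + Z**2)
p(x) + c*(-81) = (-4 + (-1/210)**2) + (1/133)*(-81) = (-4 + 1/44100) - 81/133 = -176399/44100 - 81/133 = -3861881/837900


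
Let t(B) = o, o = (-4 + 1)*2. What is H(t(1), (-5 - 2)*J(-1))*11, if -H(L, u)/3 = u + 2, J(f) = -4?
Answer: -990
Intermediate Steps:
o = -6 (o = -3*2 = -6)
t(B) = -6
H(L, u) = -6 - 3*u (H(L, u) = -3*(u + 2) = -3*(2 + u) = -6 - 3*u)
H(t(1), (-5 - 2)*J(-1))*11 = (-6 - 3*(-5 - 2)*(-4))*11 = (-6 - (-21)*(-4))*11 = (-6 - 3*28)*11 = (-6 - 84)*11 = -90*11 = -990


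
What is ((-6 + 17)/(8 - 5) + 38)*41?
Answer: 5125/3 ≈ 1708.3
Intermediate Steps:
((-6 + 17)/(8 - 5) + 38)*41 = (11/3 + 38)*41 = (125/3)*41 = 5125/3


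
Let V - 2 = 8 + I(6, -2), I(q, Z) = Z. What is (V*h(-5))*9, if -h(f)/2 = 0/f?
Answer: 0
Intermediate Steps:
h(f) = 0 (h(f) = -0/f = -2*0 = 0)
V = 8 (V = 2 + (8 - 2) = 2 + 6 = 8)
(V*h(-5))*9 = (8*0)*9 = 0*9 = 0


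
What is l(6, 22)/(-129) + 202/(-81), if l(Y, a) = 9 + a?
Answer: -9523/3483 ≈ -2.7341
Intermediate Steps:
l(6, 22)/(-129) + 202/(-81) = (9 + 22)/(-129) + 202/(-81) = 31*(-1/129) + 202*(-1/81) = -31/129 - 202/81 = -9523/3483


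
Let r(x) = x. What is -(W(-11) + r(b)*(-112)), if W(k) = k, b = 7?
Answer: 795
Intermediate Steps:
-(W(-11) + r(b)*(-112)) = -(-11 + 7*(-112)) = -(-11 - 784) = -1*(-795) = 795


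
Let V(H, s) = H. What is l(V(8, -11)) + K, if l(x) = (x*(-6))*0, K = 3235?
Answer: 3235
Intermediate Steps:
l(x) = 0 (l(x) = -6*x*0 = 0)
l(V(8, -11)) + K = 0 + 3235 = 3235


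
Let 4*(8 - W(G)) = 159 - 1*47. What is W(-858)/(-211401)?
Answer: 20/211401 ≈ 9.4607e-5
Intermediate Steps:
W(G) = -20 (W(G) = 8 - (159 - 1*47)/4 = 8 - (159 - 47)/4 = 8 - 1/4*112 = 8 - 28 = -20)
W(-858)/(-211401) = -20/(-211401) = -20*(-1/211401) = 20/211401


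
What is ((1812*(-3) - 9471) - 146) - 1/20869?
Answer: -314141058/20869 ≈ -15053.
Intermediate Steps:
((1812*(-3) - 9471) - 146) - 1/20869 = ((-5436 - 9471) - 146) - 1*1/20869 = (-14907 - 146) - 1/20869 = -15053 - 1/20869 = -314141058/20869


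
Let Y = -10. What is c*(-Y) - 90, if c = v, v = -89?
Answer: -980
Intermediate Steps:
c = -89
c*(-Y) - 90 = -(-89)*(-10) - 90 = -89*10 - 90 = -890 - 90 = -980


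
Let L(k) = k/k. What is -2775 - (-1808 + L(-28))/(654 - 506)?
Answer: -408893/148 ≈ -2762.8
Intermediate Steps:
L(k) = 1
-2775 - (-1808 + L(-28))/(654 - 506) = -2775 - (-1808 + 1)/(654 - 506) = -2775 - (-1807)/148 = -2775 - 1*(-1807/148) = -2775 + 1807/148 = -408893/148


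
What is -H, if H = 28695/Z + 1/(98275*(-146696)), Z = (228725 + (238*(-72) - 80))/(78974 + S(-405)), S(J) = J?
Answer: -10834216864719188497/1016409982348200 ≈ -10659.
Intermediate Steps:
Z = 211509/78569 (Z = (228725 + (238*(-72) - 80))/(78974 - 405) = (228725 + (-17136 - 80))/78569 = (228725 - 17216)*(1/78569) = 211509*(1/78569) = 211509/78569 ≈ 2.6920)
H = 10834216864719188497/1016409982348200 (H = 28695/(211509/78569) + 1/(98275*(-146696)) = 28695*(78569/211509) + (1/98275)*(-1/146696) = 751512485/70503 - 1/14416549400 = 10834216864719188497/1016409982348200 ≈ 10659.)
-H = -1*10834216864719188497/1016409982348200 = -10834216864719188497/1016409982348200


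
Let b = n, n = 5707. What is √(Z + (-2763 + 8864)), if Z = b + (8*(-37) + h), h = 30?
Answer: √11542 ≈ 107.43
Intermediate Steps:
b = 5707
Z = 5441 (Z = 5707 + (8*(-37) + 30) = 5707 + (-296 + 30) = 5707 - 266 = 5441)
√(Z + (-2763 + 8864)) = √(5441 + (-2763 + 8864)) = √(5441 + 6101) = √11542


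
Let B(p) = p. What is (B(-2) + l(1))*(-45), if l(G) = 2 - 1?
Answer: 45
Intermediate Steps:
l(G) = 1
(B(-2) + l(1))*(-45) = (-2 + 1)*(-45) = -1*(-45) = 45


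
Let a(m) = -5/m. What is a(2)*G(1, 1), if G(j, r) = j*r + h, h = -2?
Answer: 5/2 ≈ 2.5000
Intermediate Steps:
G(j, r) = -2 + j*r (G(j, r) = j*r - 2 = -2 + j*r)
a(2)*G(1, 1) = (-5/2)*(-2 + 1*1) = (-5*1/2)*(-2 + 1) = -5/2*(-1) = 5/2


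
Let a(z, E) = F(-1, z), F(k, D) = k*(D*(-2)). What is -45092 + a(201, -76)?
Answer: -44690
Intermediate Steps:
F(k, D) = -2*D*k (F(k, D) = k*(-2*D) = -2*D*k)
a(z, E) = 2*z (a(z, E) = -2*z*(-1) = 2*z)
-45092 + a(201, -76) = -45092 + 2*201 = -45092 + 402 = -44690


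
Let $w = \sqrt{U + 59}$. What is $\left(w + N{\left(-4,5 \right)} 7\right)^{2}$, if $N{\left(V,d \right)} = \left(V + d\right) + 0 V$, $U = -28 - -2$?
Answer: $\left(7 + \sqrt{33}\right)^{2} \approx 162.42$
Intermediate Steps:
$U = -26$ ($U = -28 + 2 = -26$)
$N{\left(V,d \right)} = V + d$ ($N{\left(V,d \right)} = \left(V + d\right) + 0 = V + d$)
$w = \sqrt{33}$ ($w = \sqrt{-26 + 59} = \sqrt{33} \approx 5.7446$)
$\left(w + N{\left(-4,5 \right)} 7\right)^{2} = \left(\sqrt{33} + \left(-4 + 5\right) 7\right)^{2} = \left(\sqrt{33} + 1 \cdot 7\right)^{2} = \left(\sqrt{33} + 7\right)^{2} = \left(7 + \sqrt{33}\right)^{2}$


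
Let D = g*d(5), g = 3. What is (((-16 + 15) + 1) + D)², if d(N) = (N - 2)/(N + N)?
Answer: 81/100 ≈ 0.81000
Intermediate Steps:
d(N) = (-2 + N)/(2*N) (d(N) = (-2 + N)/((2*N)) = (-2 + N)*(1/(2*N)) = (-2 + N)/(2*N))
D = 9/10 (D = 3*((½)*(-2 + 5)/5) = 3*((½)*(⅕)*3) = 3*(3/10) = 9/10 ≈ 0.90000)
(((-16 + 15) + 1) + D)² = (((-16 + 15) + 1) + 9/10)² = ((-1 + 1) + 9/10)² = (0 + 9/10)² = (9/10)² = 81/100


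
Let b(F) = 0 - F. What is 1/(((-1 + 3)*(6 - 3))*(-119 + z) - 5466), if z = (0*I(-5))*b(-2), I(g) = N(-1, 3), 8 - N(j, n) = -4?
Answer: -1/6180 ≈ -0.00016181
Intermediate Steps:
N(j, n) = 12 (N(j, n) = 8 - 1*(-4) = 8 + 4 = 12)
I(g) = 12
b(F) = -F
z = 0 (z = (0*12)*(-1*(-2)) = 0*2 = 0)
1/(((-1 + 3)*(6 - 3))*(-119 + z) - 5466) = 1/(((-1 + 3)*(6 - 3))*(-119 + 0) - 5466) = 1/((2*3)*(-119) - 5466) = 1/(6*(-119) - 5466) = 1/(-714 - 5466) = 1/(-6180) = -1/6180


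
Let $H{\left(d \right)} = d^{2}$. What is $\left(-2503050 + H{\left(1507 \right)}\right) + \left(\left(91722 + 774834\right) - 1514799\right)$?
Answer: $-880244$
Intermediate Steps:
$\left(-2503050 + H{\left(1507 \right)}\right) + \left(\left(91722 + 774834\right) - 1514799\right) = \left(-2503050 + 1507^{2}\right) + \left(\left(91722 + 774834\right) - 1514799\right) = \left(-2503050 + 2271049\right) + \left(866556 - 1514799\right) = -232001 - 648243 = -880244$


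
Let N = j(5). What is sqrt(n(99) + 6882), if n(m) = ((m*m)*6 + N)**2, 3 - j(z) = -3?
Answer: sqrt(3458858226) ≈ 58812.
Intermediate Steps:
j(z) = 6 (j(z) = 3 - 1*(-3) = 3 + 3 = 6)
N = 6
n(m) = (6 + 6*m**2)**2 (n(m) = ((m*m)*6 + 6)**2 = (m**2*6 + 6)**2 = (6*m**2 + 6)**2 = (6 + 6*m**2)**2)
sqrt(n(99) + 6882) = sqrt(36*(1 + 99**2)**2 + 6882) = sqrt(36*(1 + 9801)**2 + 6882) = sqrt(36*9802**2 + 6882) = sqrt(36*96079204 + 6882) = sqrt(3458851344 + 6882) = sqrt(3458858226)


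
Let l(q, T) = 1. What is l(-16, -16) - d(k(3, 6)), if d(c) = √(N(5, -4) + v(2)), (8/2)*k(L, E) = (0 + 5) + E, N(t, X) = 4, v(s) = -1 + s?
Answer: 1 - √5 ≈ -1.2361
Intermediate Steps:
k(L, E) = 5/4 + E/4 (k(L, E) = ((0 + 5) + E)/4 = (5 + E)/4 = 5/4 + E/4)
d(c) = √5 (d(c) = √(4 + (-1 + 2)) = √(4 + 1) = √5)
l(-16, -16) - d(k(3, 6)) = 1 - √5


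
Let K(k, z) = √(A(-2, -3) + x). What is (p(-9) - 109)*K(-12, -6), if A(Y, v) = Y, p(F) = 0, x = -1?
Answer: -109*I*√3 ≈ -188.79*I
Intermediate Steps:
K(k, z) = I*√3 (K(k, z) = √(-2 - 1) = √(-3) = I*√3)
(p(-9) - 109)*K(-12, -6) = (0 - 109)*(I*√3) = -109*I*√3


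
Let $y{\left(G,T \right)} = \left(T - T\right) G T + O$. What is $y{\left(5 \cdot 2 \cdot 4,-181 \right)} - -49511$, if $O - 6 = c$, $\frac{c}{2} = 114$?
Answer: $49745$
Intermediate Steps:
$c = 228$ ($c = 2 \cdot 114 = 228$)
$O = 234$ ($O = 6 + 228 = 234$)
$y{\left(G,T \right)} = 234$ ($y{\left(G,T \right)} = \left(T - T\right) G T + 234 = 0 G T + 234 = 0 T + 234 = 0 + 234 = 234$)
$y{\left(5 \cdot 2 \cdot 4,-181 \right)} - -49511 = 234 - -49511 = 234 + 49511 = 49745$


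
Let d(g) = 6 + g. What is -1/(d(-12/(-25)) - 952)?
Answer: 25/23638 ≈ 0.0010576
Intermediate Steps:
-1/(d(-12/(-25)) - 952) = -1/((6 - 12/(-25)) - 952) = -1/((6 - 12*(-1/25)) - 952) = -1/((6 + 12/25) - 952) = -1/(162/25 - 952) = -1/(-23638/25) = -1*(-25/23638) = 25/23638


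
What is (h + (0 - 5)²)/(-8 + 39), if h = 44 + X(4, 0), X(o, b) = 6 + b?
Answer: 75/31 ≈ 2.4194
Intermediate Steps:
h = 50 (h = 44 + (6 + 0) = 44 + 6 = 50)
(h + (0 - 5)²)/(-8 + 39) = (50 + (0 - 5)²)/(-8 + 39) = (50 + (-5)²)/31 = (50 + 25)*(1/31) = 75*(1/31) = 75/31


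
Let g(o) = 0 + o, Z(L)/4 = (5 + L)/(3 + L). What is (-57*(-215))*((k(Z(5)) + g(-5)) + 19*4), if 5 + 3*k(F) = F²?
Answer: 951805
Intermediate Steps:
Z(L) = 4*(5 + L)/(3 + L) (Z(L) = 4*((5 + L)/(3 + L)) = 4*(5 + L)/(3 + L))
g(o) = o
k(F) = -5/3 + F²/3
(-57*(-215))*((k(Z(5)) + g(-5)) + 19*4) = (-57*(-215))*(((-5/3 + (4*(5 + 5)/(3 + 5))²/3) - 5) + 19*4) = 12255*(((-5/3 + (4*10/8)²/3) - 5) + 76) = 12255*(((-5/3 + (4*(⅛)*10)²/3) - 5) + 76) = 12255*(((-5/3 + (⅓)*5²) - 5) + 76) = 12255*(((-5/3 + (⅓)*25) - 5) + 76) = 12255*(((-5/3 + 25/3) - 5) + 76) = 12255*((20/3 - 5) + 76) = 12255*(5/3 + 76) = 12255*(233/3) = 951805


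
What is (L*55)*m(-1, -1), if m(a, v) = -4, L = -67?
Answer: 14740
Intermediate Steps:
(L*55)*m(-1, -1) = -67*55*(-4) = -3685*(-4) = 14740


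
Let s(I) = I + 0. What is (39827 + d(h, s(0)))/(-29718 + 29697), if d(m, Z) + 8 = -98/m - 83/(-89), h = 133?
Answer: -9619180/5073 ≈ -1896.2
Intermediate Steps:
s(I) = I
d(m, Z) = -629/89 - 98/m (d(m, Z) = -8 + (-98/m - 83/(-89)) = -8 + (-98/m - 83*(-1/89)) = -8 + (-98/m + 83/89) = -8 + (83/89 - 98/m) = -629/89 - 98/m)
(39827 + d(h, s(0)))/(-29718 + 29697) = (39827 + (-629/89 - 98/133))/(-29718 + 29697) = (39827 + (-629/89 - 98*1/133))/(-21) = (39827 + (-629/89 - 14/19))*(-1/21) = (39827 - 13197/1691)*(-1/21) = (67334260/1691)*(-1/21) = -9619180/5073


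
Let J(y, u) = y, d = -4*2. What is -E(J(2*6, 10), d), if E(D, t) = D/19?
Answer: -12/19 ≈ -0.63158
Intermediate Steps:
d = -8
E(D, t) = D/19 (E(D, t) = D*(1/19) = D/19)
-E(J(2*6, 10), d) = -2*6/19 = -12/19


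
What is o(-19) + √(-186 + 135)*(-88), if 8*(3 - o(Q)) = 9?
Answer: 15/8 - 88*I*√51 ≈ 1.875 - 628.45*I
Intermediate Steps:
o(Q) = 15/8 (o(Q) = 3 - ⅛*9 = 3 - 9/8 = 15/8)
o(-19) + √(-186 + 135)*(-88) = 15/8 + √(-186 + 135)*(-88) = 15/8 + √(-51)*(-88) = 15/8 + (I*√51)*(-88) = 15/8 - 88*I*√51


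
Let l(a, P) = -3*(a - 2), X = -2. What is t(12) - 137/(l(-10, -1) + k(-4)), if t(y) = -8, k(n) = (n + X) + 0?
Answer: -377/30 ≈ -12.567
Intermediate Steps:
l(a, P) = 6 - 3*a (l(a, P) = -3*(-2 + a) = 6 - 3*a)
k(n) = -2 + n (k(n) = (n - 2) + 0 = (-2 + n) + 0 = -2 + n)
t(12) - 137/(l(-10, -1) + k(-4)) = -8 - 137/((6 - 3*(-10)) + (-2 - 4)) = -8 - 137/((6 + 30) - 6) = -8 - 137/(36 - 6) = -8 - 137/30 = -377/30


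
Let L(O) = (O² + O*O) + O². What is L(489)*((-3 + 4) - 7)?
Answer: -4304178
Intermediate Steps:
L(O) = 3*O² (L(O) = (O² + O²) + O² = 2*O² + O² = 3*O²)
L(489)*((-3 + 4) - 7) = (3*489²)*((-3 + 4) - 7) = (3*239121)*(1 - 7) = 717363*(-6) = -4304178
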